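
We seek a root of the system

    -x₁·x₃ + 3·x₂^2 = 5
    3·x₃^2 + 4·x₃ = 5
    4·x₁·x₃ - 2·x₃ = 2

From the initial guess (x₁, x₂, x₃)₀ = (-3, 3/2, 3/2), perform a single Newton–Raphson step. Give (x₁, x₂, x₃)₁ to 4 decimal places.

(-0.5577, 1.4113, 0.9038)

At (-3, 3/2, 3/2): F = (6.2500, 7.7500, -23.0000).
Jacobian J = [[-x₃, 6·x₂, -x₁], [0, 0, 6·x₃ + 4], [4·x₃, 0, 4·x₁ - 2]].
At the point, J = [[-1.5000, 9.0000, 3.0000], [0.0000, 0.0000, 13.0000], [6.0000, 0.0000, -14.0000]] (det J = 702.0000).
Solving J·Δ = −F gives Δ = (2.4423, -0.0887, -0.5962).
Then the next iterate is (x₁, x₂, x₃)₁ = (-0.5577, 1.4113, 0.9038).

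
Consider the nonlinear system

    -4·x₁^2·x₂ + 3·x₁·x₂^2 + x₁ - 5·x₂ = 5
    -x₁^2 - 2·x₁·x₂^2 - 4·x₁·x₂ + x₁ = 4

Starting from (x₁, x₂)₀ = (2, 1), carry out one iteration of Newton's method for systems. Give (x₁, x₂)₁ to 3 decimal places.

(0.865, 0.514)

At (2, 1): F = (-18.000, -18.000).
Jacobian J = [[-8·x₁·x₂ + 3·x₂^2 + 1, -4·x₁^2 + 6·x₁·x₂ - 5], [-2·x₁ - 2·x₂^2 - 4·x₂ + 1, -4·x₁·x₂ - 4·x₁]].
At the point, J = [[-12.000, -9.000], [-9.000, -16.000]] (det J = 111.000).
Solving J·Δ = −F gives Δ = (-1.135, -0.486).
Then the next iterate is (x₁, x₂)₁ = (0.865, 0.514).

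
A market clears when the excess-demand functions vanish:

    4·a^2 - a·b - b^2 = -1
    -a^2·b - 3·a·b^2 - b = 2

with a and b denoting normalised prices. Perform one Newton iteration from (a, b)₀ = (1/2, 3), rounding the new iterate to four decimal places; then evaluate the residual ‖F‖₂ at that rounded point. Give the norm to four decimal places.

6.7169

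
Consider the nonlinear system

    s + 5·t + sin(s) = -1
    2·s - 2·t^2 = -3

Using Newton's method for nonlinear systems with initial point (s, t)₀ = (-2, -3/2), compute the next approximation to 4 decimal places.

At (-2, -3/2): F = (-9.409297, -5.5000).
Jacobian J = [[cos(s) + 1, 5], [2, -4·t]].
At the point, J = [[0.583853, 5.0000], [2.0000, 6.0000]] (det J = -6.496881).
Solving J·Δ = −F gives Δ = (-4.4569, 2.4023).
Then the next iterate is (s, t)₁ = (-6.4569, 0.9023).

(-6.4569, 0.9023)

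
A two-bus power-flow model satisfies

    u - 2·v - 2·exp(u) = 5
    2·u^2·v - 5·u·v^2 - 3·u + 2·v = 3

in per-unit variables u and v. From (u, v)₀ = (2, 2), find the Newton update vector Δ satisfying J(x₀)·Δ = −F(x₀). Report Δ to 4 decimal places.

(-1.4908, -0.6188)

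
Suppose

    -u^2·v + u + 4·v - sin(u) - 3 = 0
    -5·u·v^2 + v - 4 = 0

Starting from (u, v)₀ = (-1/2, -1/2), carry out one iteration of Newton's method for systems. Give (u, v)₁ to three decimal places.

(-4.664, 0.386)

At (-1/2, -1/2): F = (-4.89557, -3.875).
Jacobian J = [[-2·u·v - cos(u) + 1, -u^2 + 4], [-5·v^2, -10·u·v + 1]].
At the point, J = [[-0.37758, 3.750], [-1.250, -1.500]] (det J = 5.25387).
Solving J·Δ = −F gives Δ = (-4.164, 0.886).
Then the next iterate is (u, v)₁ = (-4.664, 0.386).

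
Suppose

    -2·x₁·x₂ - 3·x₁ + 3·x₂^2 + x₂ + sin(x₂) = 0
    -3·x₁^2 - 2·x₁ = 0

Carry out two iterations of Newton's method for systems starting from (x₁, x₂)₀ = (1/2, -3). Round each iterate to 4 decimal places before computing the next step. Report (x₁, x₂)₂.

(0.0233, -1.0877)

At (1/2, -3): F = (25.358880, -1.7500).
Jacobian J = [[-2·x₂ - 3, -2·x₁ + 6·x₂ + cos(x₂) + 1], [-6·x₁ - 2, 0]].
At the point, J = [[3.0000, -18.989992], [-5.0000, 0.0000]] (det J = -94.949962).
Solving J·Δ = −F gives Δ = (-0.3500, 1.2801).
Then the next iterate is (x₁, x₂)₁ = (0.1500, -1.7199).
Round to (0.1500, -1.7199) and repeat: F = (6.231333, -0.3675), J = [[0.4398, -9.767952], [-2.9000, 0.0000]].
Δ = (-0.1267, 0.6322), so (x₁, x₂)₂ = (0.0233, -1.0877).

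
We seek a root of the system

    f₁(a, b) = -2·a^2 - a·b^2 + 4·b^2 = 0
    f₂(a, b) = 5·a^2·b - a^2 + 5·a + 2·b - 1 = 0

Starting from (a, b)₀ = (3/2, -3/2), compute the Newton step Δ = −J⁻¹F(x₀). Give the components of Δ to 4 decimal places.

(-0.3888, 0.5777)

At (3/2, -3/2): F = (1.1250, -15.6250).
Jacobian J = [[-4·a - b^2, -2·a·b + 8·b], [10·a·b - 2·a + 5, 5·a^2 + 2]].
At the point, J = [[-8.2500, -7.5000], [-20.5000, 13.2500]] (det J = -263.0625).
Solving J·Δ = −F gives Δ = (-0.3888, 0.5777).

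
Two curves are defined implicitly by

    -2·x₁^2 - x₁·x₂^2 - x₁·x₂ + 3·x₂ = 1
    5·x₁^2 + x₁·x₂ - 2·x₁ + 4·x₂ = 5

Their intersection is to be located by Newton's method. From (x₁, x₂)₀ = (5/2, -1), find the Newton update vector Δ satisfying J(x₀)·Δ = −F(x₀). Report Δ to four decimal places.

(-1.0128, 1.1586)

At (5/2, -1): F = (-16.5000, 14.7500).
Jacobian J = [[-4·x₁ - x₂^2 - x₂, -2·x₁·x₂ - x₁ + 3], [10·x₁ + x₂ - 2, x₁ + 4]].
At the point, J = [[-10.0000, 5.5000], [22.0000, 6.5000]] (det J = -186.0000).
Solving J·Δ = −F gives Δ = (-1.0128, 1.1586).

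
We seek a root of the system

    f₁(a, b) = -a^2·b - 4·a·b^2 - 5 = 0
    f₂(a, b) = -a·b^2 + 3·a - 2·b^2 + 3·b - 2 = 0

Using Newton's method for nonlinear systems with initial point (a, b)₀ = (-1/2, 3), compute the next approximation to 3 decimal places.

(-0.576, 1.743)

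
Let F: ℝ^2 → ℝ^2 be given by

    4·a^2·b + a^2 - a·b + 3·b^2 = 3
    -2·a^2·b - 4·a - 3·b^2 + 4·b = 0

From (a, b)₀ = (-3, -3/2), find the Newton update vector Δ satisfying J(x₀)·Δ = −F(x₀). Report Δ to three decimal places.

At (-3, -3/2): F = (-45.750, 26.250).
Jacobian J = [[8·a·b + 2·a - b, 4·a^2 - a + 6·b], [-4·a·b - 4, -2·a^2 - 6·b + 4]].
At the point, J = [[31.500, 30.000], [-22.000, -5.000]] (det J = 502.500).
Solving J·Δ = −F gives Δ = (1.112, 0.357).

(1.112, 0.357)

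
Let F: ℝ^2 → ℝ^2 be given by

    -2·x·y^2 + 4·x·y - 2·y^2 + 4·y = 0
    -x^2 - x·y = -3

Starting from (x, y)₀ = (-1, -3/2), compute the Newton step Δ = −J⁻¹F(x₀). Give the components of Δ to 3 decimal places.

(0.000, -0.500)

At (-1, -3/2): F = (0.000, 0.500).
Jacobian J = [[-2·y^2 + 4·y, -4·x·y + 4·x - 4·y + 4], [-2·x - y, -x]].
At the point, J = [[-10.500, 0.000], [3.500, 1.000]] (det J = -10.500).
Solving J·Δ = −F gives Δ = (0.000, -0.500).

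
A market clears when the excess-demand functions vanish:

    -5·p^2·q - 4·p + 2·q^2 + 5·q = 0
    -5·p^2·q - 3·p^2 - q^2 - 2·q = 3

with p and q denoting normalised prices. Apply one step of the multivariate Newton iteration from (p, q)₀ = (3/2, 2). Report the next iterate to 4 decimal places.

(1.1158, 0.5353)

At (3/2, 2): F = (-10.5000, -40.2500).
Jacobian J = [[-10·p·q - 4, -5·p^2 + 4·q + 5], [-10·p·q - 6·p, -5·p^2 - 2·q - 2]].
At the point, J = [[-34.0000, 1.7500], [-39.0000, -17.2500]] (det J = 654.7500).
Solving J·Δ = −F gives Δ = (-0.3842, -1.4647).
Then the next iterate is (p, q)₁ = (1.1158, 0.5353).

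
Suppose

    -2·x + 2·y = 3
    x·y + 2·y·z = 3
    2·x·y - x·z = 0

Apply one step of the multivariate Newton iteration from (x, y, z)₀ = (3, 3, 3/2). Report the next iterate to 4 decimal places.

(0.7000, 2.2000, 0.9500)

At (3, 3, 3/2): F = (-3.0000, 15.0000, 13.5000).
Jacobian J = [[-2, 2, 0], [y, x + 2·z, 2·y], [2·y - z, 2·x, -x]].
At the point, J = [[-2.0000, 2.0000, 0.0000], [3.0000, 6.0000, 6.0000], [4.5000, 6.0000, -3.0000]] (det J = 180.0000).
Solving J·Δ = −F gives Δ = (-2.3000, -0.8000, -0.5500).
Then the next iterate is (x, y, z)₁ = (0.7000, 2.2000, 0.9500).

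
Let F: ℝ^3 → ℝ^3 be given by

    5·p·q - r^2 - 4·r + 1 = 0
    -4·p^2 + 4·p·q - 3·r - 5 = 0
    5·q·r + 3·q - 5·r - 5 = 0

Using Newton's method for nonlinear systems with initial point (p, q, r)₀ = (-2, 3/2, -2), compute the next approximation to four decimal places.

At (-2, 3/2, -2): F = (-10.0000, -27.0000, -5.5000).
Jacobian J = [[5·q, 5·p, -2·r - 4], [-8·p + 4·q, 4·p, -3], [0, 5·r + 3, 5·q - 5]].
At the point, J = [[7.5000, -10.0000, 0.0000], [22.0000, -8.0000, -3.0000], [0.0000, -7.0000, 2.5000]] (det J = 242.5000).
Solving J·Δ = −F gives Δ = (1.7732, 0.3299, 3.1237).
Then the next iterate is (p, q, r)₁ = (-0.2268, 1.8299, 1.1237).

(-0.2268, 1.8299, 1.1237)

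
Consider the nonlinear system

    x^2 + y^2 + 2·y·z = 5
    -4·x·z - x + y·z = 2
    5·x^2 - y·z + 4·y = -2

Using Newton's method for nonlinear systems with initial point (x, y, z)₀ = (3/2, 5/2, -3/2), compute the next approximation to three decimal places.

(1.590, -1.576, 0.876)

At (3/2, 5/2, -3/2): F = (-4.000, 1.750, 27.000).
Jacobian J = [[2·x, 2·y + 2·z, 2·y], [-4·z - 1, z, -4·x + y], [10·x, -z + 4, -y]].
At the point, J = [[3.000, 2.000, 5.000], [5.000, -1.500, -3.500], [15.000, 5.500, -2.500]] (det J = 239.000).
Solving J·Δ = −F gives Δ = (0.090, -4.076, 2.376).
Then the next iterate is (x, y, z)₁ = (1.590, -1.576, 0.876).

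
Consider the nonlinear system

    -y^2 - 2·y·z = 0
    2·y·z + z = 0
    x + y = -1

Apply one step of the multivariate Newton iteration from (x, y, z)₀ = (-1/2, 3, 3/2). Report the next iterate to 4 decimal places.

(-2.6000, 1.6000, 0.6000)

At (-1/2, 3, 3/2): F = (-18.0000, 10.5000, 3.5000).
Jacobian J = [[0, -2·y - 2·z, -2·y], [0, 2·z, 2·y + 1], [1, 1, 0]].
At the point, J = [[0.0000, -9.0000, -6.0000], [0.0000, 3.0000, 7.0000], [1.0000, 1.0000, 0.0000]] (det J = -45.0000).
Solving J·Δ = −F gives Δ = (-2.1000, -1.4000, -0.9000).
Then the next iterate is (x, y, z)₁ = (-2.6000, 1.6000, 0.6000).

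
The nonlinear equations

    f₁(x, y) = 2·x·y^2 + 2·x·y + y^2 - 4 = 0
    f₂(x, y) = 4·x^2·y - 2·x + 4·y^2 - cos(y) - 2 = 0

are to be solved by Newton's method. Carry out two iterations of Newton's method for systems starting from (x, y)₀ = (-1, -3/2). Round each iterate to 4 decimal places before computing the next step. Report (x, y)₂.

(1.6819, 9.1126)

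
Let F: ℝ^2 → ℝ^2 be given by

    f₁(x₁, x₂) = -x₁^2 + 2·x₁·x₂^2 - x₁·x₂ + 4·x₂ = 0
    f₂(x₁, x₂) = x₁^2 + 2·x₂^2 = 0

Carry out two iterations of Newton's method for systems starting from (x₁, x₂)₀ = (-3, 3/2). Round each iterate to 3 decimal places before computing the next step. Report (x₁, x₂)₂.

(5.107, 1.787)

At (-3, 3/2): F = (-12.000, 13.500).
Jacobian J = [[-2·x₁ + 2·x₂^2 - x₂, 4·x₁·x₂ - x₁ + 4], [2·x₁, 4·x₂]].
At the point, J = [[9.000, -11.000], [-6.000, 6.000]] (det J = -12.000).
Solving J·Δ = −F gives Δ = (6.375, 4.125).
Then the next iterate is (x₁, x₂)₁ = (3.375, 5.625).
Round to (3.375, 5.625) and repeat: F = (205.69922, 74.67188), J = [[50.90625, 76.56250], [6.750, 22.500]].
Δ = (1.732, -3.838), so (x₁, x₂)₂ = (5.107, 1.787).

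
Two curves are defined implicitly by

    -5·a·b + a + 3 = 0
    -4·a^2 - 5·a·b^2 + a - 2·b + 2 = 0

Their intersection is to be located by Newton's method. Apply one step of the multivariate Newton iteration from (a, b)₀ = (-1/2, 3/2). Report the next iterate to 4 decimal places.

At (-1/2, 3/2): F = (6.2500, 3.1250).
Jacobian J = [[-5·b + 1, -5·a], [-8·a - 5·b^2 + 1, -10·a·b - 2]].
At the point, J = [[-6.5000, 2.5000], [-6.2500, 5.5000]] (det J = -20.1250).
Solving J·Δ = −F gives Δ = (1.3199, 0.9317).
Then the next iterate is (a, b)₁ = (0.8199, 2.4317).

(0.8199, 2.4317)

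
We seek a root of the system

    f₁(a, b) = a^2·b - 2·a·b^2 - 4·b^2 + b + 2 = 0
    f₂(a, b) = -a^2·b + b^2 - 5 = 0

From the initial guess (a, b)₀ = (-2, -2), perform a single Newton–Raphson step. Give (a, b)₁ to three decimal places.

(-2.725, -0.400)

At (-2, -2): F = (-8.000, 7.000).
Jacobian J = [[2·a·b - 2·b^2, a^2 - 4·a·b - 8·b + 1], [-2·a·b, -a^2 + 2·b]].
At the point, J = [[0.000, 5.000], [-8.000, -8.000]] (det J = 40.000).
Solving J·Δ = −F gives Δ = (-0.725, 1.600).
Then the next iterate is (a, b)₁ = (-2.725, -0.400).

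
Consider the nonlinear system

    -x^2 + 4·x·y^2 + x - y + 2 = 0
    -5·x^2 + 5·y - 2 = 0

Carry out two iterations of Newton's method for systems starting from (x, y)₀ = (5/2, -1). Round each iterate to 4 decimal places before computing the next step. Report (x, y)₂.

(0.3830, 0.0910)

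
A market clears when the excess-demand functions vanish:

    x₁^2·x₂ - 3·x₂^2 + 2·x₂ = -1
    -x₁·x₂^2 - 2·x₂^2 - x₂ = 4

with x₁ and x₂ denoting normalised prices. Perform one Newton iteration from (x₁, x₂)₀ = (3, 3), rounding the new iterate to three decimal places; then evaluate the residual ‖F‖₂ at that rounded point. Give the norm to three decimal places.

16.270

At (3, 3): F = (7.000, -52.000).
Jacobian J = [[2·x₁·x₂, x₁^2 - 6·x₂ + 2], [-x₂^2, -2·x₁·x₂ - 4·x₂ - 1]].
At the point, J = [[18.000, -7.000], [-9.000, -31.000]] (det J = -621.000).
Solving J·Δ = −F gives Δ = (-0.936, -1.406).
Then the next iterate is (x₁, x₂)₁ = (2.064, 1.594).
Re-evaluating at (2.064, 1.594): F = (3.35609, -15.91996), so ‖F‖₂ = 16.270.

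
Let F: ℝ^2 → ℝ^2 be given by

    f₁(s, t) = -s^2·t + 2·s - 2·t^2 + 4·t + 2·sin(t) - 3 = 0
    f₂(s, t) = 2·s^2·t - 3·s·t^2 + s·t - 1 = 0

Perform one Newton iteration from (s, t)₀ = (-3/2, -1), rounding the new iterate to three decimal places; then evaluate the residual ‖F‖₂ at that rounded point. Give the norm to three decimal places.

147.730

At (-3/2, -1): F = (-11.43294, 0.500).
Jacobian J = [[-2·s·t + 2, -s^2 - 4·t + 2·cos(t) + 4], [4·s·t - 3·t^2 + t, 2·s^2 - 6·s·t + s]].
At the point, J = [[-1.000, 6.83060], [2.000, -6.000]] (det J = -7.66121).
Solving J·Δ = −F gives Δ = (8.508, 2.919).
Then the next iterate is (s, t)₁ = (7.008, 1.919).
Re-evaluating at (7.008, 1.919): F = (-81.03920, 123.51829), so ‖F‖₂ = 147.730.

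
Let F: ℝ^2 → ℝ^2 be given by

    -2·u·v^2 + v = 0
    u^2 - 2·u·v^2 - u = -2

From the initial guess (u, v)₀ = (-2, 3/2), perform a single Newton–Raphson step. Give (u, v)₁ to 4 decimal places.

(-0.6331, 1.1655)

At (-2, 3/2): F = (10.5000, 17.0000).
Jacobian J = [[-2·v^2, -4·u·v + 1], [2·u - 2·v^2 - 1, -4·u·v]].
At the point, J = [[-4.5000, 13.0000], [-9.5000, 12.0000]] (det J = 69.5000).
Solving J·Δ = −F gives Δ = (1.3669, -0.3345).
Then the next iterate is (u, v)₁ = (-0.6331, 1.1655).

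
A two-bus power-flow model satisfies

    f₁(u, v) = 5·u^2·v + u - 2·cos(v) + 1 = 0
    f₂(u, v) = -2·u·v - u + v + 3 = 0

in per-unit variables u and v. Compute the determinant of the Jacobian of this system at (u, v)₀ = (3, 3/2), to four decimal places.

J = [[10·u·v + 1, 5·u^2 + 2·sin(v)], [-2·v - 1, -2·u + 1]].
At the point, J = [[46.0000, 46.994990], [-4.0000, -5.0000]].
det J = -42.0200.

-42.0200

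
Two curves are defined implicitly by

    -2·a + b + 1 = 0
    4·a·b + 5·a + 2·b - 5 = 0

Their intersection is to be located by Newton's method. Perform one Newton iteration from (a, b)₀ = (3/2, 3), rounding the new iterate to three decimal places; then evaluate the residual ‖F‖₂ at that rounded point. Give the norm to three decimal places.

4.755

At (3/2, 3): F = (1.000, 26.500).
Jacobian J = [[-2, 1], [4·b + 5, 4·a + 2]].
At the point, J = [[-2.000, 1.000], [17.000, 8.000]] (det J = -33.000).
Solving J·Δ = −F gives Δ = (-0.561, -2.121).
Then the next iterate is (a, b)₁ = (0.939, 0.879).
Re-evaluating at (0.939, 0.879): F = (0.001, 4.75452), so ‖F‖₂ = 4.755.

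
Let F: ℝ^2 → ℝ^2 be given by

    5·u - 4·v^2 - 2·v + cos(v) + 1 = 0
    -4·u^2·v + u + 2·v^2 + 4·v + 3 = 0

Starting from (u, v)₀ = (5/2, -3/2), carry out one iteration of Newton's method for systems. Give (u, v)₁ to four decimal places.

At (5/2, -3/2): F = (7.570737, 41.5000).
Jacobian J = [[5, -8·v - sin(v) - 2], [-8·u·v + 1, -4·u^2 + 4·v + 4]].
At the point, J = [[5.0000, 10.997495], [31.0000, -27.0000]] (det J = -475.922345).
Solving J·Δ = −F gives Δ = (-1.3885, -0.0571).
Then the next iterate is (u, v)₁ = (1.1115, -1.5571).

(1.1115, -1.5571)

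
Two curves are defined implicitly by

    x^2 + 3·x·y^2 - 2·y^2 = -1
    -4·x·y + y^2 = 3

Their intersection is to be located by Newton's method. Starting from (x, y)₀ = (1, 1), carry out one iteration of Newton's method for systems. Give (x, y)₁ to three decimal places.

At (1, 1): F = (3.000, -6.000).
Jacobian J = [[2·x + 3·y^2, 6·x·y - 4·y], [-4·y, -4·x + 2·y]].
At the point, J = [[5.000, 2.000], [-4.000, -2.000]] (det J = -2.000).
Solving J·Δ = −F gives Δ = (3.000, -9.000).
Then the next iterate is (x, y)₁ = (4.000, -8.000).

(4.000, -8.000)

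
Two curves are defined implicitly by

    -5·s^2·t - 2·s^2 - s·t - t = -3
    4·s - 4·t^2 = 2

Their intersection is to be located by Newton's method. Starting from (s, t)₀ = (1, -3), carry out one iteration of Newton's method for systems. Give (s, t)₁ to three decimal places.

(0.599, -1.517)

At (1, -3): F = (22.000, -34.000).
Jacobian J = [[-10·s·t - 4·s - t, -5·s^2 - s - 1], [4, -8·t]].
At the point, J = [[29.000, -7.000], [4.000, 24.000]] (det J = 724.000).
Solving J·Δ = −F gives Δ = (-0.401, 1.483).
Then the next iterate is (s, t)₁ = (0.599, -1.517).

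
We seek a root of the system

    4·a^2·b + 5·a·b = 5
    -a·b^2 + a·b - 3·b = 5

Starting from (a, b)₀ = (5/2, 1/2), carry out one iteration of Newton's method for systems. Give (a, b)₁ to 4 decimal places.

At (5/2, 1/2): F = (13.7500, -5.8750).
Jacobian J = [[8·a·b + 5·b, 4·a^2 + 5·a], [-b^2 + b, -2·a·b + a - 3]].
At the point, J = [[12.5000, 37.5000], [0.2500, -3.0000]] (det J = -46.8750).
Solving J·Δ = −F gives Δ = (3.8200, -1.6400).
Then the next iterate is (a, b)₁ = (6.3200, -1.1400).

(6.3200, -1.1400)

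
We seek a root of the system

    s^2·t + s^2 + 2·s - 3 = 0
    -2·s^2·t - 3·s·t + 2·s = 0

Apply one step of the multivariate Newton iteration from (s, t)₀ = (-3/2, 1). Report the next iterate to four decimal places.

At (-3/2, 1): F = (-1.5000, -3.0000).
Jacobian J = [[2·s·t + 2·s + 2, s^2], [-4·s·t - 3·t + 2, -2·s^2 - 3·s]].
At the point, J = [[-4.0000, 2.2500], [5.0000, 0.0000]] (det J = -11.2500).
Solving J·Δ = −F gives Δ = (0.6000, 1.7333).
Then the next iterate is (s, t)₁ = (-0.9000, 2.7333).

(-0.9000, 2.7333)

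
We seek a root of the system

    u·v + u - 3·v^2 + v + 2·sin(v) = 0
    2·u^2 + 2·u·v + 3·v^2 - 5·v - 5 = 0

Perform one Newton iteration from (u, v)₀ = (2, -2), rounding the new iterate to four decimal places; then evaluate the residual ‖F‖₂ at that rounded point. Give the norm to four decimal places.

5.4129

At (2, -2): F = (-17.818595, 17.0000).
Jacobian J = [[v + 1, u - 6·v + 2·cos(v) + 1], [4·u + 2·v, 2·u + 6·v - 5]].
At the point, J = [[-1.0000, 14.167706], [4.0000, -13.0000]] (det J = -43.670825).
Solving J·Δ = −F gives Δ = (-0.2109, 1.2428).
Then the next iterate is (u, v)₁ = (1.7891, -0.7572).
Re-evaluating at (1.7891, -0.7572): F = (-3.416640, 4.198400), so ‖F‖₂ = 5.4129.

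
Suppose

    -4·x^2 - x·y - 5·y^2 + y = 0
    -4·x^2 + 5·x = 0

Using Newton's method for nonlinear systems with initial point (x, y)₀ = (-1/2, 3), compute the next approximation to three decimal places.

(-0.111, 1.558)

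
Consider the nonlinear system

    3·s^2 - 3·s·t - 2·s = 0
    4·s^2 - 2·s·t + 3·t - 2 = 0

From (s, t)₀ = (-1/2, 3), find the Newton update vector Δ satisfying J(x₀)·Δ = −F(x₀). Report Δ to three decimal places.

(0.207, -2.232)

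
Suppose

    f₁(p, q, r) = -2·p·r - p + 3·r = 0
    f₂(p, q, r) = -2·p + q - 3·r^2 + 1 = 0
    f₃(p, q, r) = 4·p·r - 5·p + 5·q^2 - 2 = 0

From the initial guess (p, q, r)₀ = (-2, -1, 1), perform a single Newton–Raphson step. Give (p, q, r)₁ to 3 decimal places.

(0.043, -0.376, 0.590)

At (-2, -1, 1): F = (9.000, 1.000, 5.000).
Jacobian J = [[-2·r - 1, 0, -2·p + 3], [-2, 1, -6·r], [4·r - 5, 10·q, 4·p]].
At the point, J = [[-3.000, 0.000, 7.000], [-2.000, 1.000, -6.000], [-1.000, -10.000, -8.000]] (det J = 351.000).
Solving J·Δ = −F gives Δ = (2.043, 0.624, -0.410).
Then the next iterate is (p, q, r)₁ = (0.043, -0.376, 0.590).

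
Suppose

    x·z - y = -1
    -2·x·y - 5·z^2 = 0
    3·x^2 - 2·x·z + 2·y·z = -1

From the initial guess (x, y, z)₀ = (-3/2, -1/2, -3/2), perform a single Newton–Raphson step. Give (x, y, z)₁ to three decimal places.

(6.857, -13.679, 1.429)

At (-3/2, -1/2, -3/2): F = (3.750, -12.750, 4.750).
Jacobian J = [[z, -1, x], [-2·y, -2·x, -10·z], [6·x - 2·z, 2·z, -2·x + 2·y]].
At the point, J = [[-1.500, -1.000, -1.500], [1.000, 3.000, 15.000], [-6.000, -3.000, 2.000]] (det J = -7.000).
Solving J·Δ = −F gives Δ = (8.357, -13.179, 2.929).
Then the next iterate is (x, y, z)₁ = (6.857, -13.679, 1.429).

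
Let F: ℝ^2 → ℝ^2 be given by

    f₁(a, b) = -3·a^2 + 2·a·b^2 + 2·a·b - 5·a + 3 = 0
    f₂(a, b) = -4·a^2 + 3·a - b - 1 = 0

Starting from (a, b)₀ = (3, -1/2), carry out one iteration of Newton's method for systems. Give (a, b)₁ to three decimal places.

(1.277, 8.191)

At (3, -1/2): F = (-40.500, -27.500).
Jacobian J = [[-6·a + 2·b^2 + 2·b - 5, 4·a·b + 2·a], [-8·a + 3, -1]].
At the point, J = [[-23.500, 0.000], [-21.000, -1.000]] (det J = 23.500).
Solving J·Δ = −F gives Δ = (-1.723, 8.691).
Then the next iterate is (a, b)₁ = (1.277, 8.191).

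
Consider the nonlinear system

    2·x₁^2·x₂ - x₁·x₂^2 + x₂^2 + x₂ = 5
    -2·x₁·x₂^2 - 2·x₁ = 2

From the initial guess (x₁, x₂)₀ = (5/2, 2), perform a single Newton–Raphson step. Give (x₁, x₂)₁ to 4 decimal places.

(2.0204, 0.8898)

At (5/2, 2): F = (16.0000, -27.0000).
Jacobian J = [[4·x₁·x₂ - x₂^2, 2·x₁^2 - 2·x₁·x₂ + 2·x₂ + 1], [-2·x₂^2 - 2, -4·x₁·x₂]].
At the point, J = [[16.0000, 7.5000], [-10.0000, -20.0000]] (det J = -245.0000).
Solving J·Δ = −F gives Δ = (-0.4796, -1.1102).
Then the next iterate is (x₁, x₂)₁ = (2.0204, 0.8898).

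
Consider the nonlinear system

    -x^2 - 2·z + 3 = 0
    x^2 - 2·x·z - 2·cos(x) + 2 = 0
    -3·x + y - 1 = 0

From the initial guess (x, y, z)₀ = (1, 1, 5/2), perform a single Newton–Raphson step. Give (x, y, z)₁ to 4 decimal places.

At (1, 1, 5/2): F = (-3.0000, -3.080605, -3.0000).
Jacobian J = [[-2·x, 0, -2], [2·x - 2·z + 2·sin(x), 0, -2·x], [-3, 1, 0]].
At the point, J = [[-2.0000, 0.0000, -2.0000], [-1.317058, 0.0000, -2.0000], [-3.0000, 1.0000, 0.0000]] (det J = -1.365884).
Solving J·Δ = −F gives Δ = (0.1180, 3.3541, -1.6180).
Then the next iterate is (x, y, z)₁ = (1.1180, 4.3541, 0.8820).

(1.1180, 4.3541, 0.8820)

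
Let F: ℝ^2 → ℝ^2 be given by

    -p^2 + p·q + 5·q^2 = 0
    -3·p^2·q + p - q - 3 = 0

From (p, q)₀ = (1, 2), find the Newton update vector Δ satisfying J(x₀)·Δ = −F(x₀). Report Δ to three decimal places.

(-0.545, -1.000)

At (1, 2): F = (21.000, -10.000).
Jacobian J = [[-2·p + q, p + 10·q], [-6·p·q + 1, -3·p^2 - 1]].
At the point, J = [[0.000, 21.000], [-11.000, -4.000]] (det J = 231.000).
Solving J·Δ = −F gives Δ = (-0.545, -1.000).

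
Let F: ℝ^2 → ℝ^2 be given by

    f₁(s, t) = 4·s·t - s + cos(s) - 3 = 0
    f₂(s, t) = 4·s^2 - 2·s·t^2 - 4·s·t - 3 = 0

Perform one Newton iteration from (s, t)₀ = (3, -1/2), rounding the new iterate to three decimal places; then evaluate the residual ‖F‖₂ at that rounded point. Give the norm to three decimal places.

At (3, -1/2): F = (-12.98999, 37.500).
Jacobian J = [[4·t - sin(s) - 1, 4·s], [8·s - 2·t^2 - 4·t, -4·s·t - 4·s]].
At the point, J = [[-3.14112, 12.000], [25.500, -6.000]] (det J = -287.15328).
Solving J·Δ = −F gives Δ = (-1.296, 0.743).
Then the next iterate is (s, t)₁ = (1.704, 0.243).
Re-evaluating at (1.704, 0.243): F = (-3.18052, 6.75694), so ‖F‖₂ = 7.468.

7.468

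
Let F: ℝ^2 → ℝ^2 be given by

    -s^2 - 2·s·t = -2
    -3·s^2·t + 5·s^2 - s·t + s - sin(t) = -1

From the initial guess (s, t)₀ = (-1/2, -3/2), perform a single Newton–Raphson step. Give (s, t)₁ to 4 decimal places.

(0.0602, -3.9908)

At (-1/2, -3/2): F = (0.2500, 3.122495).
Jacobian J = [[-2·s - 2·t, -2·s], [-6·s·t + 10·s - t + 1, -3·s^2 - s - cos(t)]].
At the point, J = [[4.0000, 1.0000], [-7.0000, -0.320737]] (det J = 5.717051).
Solving J·Δ = −F gives Δ = (0.5602, -2.4908).
Then the next iterate is (s, t)₁ = (0.0602, -3.9908).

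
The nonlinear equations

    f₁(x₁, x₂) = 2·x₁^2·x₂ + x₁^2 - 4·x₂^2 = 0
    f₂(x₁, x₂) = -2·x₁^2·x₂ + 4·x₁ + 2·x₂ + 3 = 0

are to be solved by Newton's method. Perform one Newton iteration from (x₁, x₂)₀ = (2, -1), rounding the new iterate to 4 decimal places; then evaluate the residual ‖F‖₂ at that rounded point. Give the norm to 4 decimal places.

5.6503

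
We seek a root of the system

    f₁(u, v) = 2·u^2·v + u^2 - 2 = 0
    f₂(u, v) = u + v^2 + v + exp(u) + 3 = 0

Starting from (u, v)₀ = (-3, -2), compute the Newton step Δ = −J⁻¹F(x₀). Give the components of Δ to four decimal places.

At (-3, -2): F = (-29.0000, 2.049787).
Jacobian J = [[4·u·v + 2·u, 2·u^2], [exp(u) + 1, 2·v + 1]].
At the point, J = [[18.0000, 18.0000], [1.049787, -3.0000]] (det J = -72.896167).
Solving J·Δ = −F gives Δ = (0.6873, 0.9238).

(0.6873, 0.9238)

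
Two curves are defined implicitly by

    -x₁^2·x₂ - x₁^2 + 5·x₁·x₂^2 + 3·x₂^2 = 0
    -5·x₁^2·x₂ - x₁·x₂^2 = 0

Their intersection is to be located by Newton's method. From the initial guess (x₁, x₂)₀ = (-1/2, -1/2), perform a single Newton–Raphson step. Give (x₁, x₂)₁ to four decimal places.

(-0.3902, -0.2439)

At (-1/2, -1/2): F = (0.0000, 0.7500).
Jacobian J = [[-2·x₁·x₂ - 2·x₁ + 5·x₂^2, -x₁^2 + 10·x₁·x₂ + 6·x₂], [-10·x₁·x₂ - x₂^2, -5·x₁^2 - 2·x₁·x₂]].
At the point, J = [[1.7500, -0.7500], [-2.7500, -1.7500]] (det J = -5.1250).
Solving J·Δ = −F gives Δ = (0.1098, 0.2561).
Then the next iterate is (x₁, x₂)₁ = (-0.3902, -0.2439).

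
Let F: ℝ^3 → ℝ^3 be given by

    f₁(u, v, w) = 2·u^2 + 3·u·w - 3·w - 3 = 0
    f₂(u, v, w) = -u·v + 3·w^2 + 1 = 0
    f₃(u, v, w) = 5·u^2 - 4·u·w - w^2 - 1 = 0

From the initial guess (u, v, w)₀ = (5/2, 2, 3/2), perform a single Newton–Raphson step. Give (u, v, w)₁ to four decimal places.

At (5/2, 2, 3/2): F = (16.2500, 2.7500, 13.0000).
Jacobian J = [[4·u + 3·w, 0, 3·u - 3], [-v, -u, 6·w], [10·u - 4·w, 0, -4·u - 2·w]].
At the point, J = [[14.5000, 0.0000, 4.5000], [-2.0000, -2.5000, 9.0000], [19.0000, 0.0000, -13.0000]] (det J = 685.0000).
Solving J·Δ = −F gives Δ = (-0.9845, 0.3077, -0.4389).
Then the next iterate is (u, v, w)₁ = (1.5155, 2.3077, 1.0611).

(1.5155, 2.3077, 1.0611)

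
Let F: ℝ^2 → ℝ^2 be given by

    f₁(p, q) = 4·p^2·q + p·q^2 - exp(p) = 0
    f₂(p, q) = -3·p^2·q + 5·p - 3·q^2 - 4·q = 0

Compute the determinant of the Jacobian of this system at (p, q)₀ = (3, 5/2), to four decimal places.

J = [[8·p·q + q^2 - exp(p), 4·p^2 + 2·p·q], [-6·p·q + 5, -3·p^2 - 6·q - 4]].
At the point, J = [[46.164463, 51.0000], [-40.0000, -46.0000]].
det J = -83.5653.

-83.5653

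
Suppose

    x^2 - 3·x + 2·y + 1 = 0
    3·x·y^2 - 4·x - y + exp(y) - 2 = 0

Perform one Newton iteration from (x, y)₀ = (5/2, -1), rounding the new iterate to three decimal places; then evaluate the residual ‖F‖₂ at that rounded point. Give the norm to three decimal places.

4.018

At (5/2, -1): F = (-2.250, -3.13212).
Jacobian J = [[2·x - 3, 2], [3·y^2 - 4, 6·x·y + exp(y) - 1]].
At the point, J = [[2.000, 2.000], [-1.000, -15.63212]] (det J = -29.26424).
Solving J·Δ = −F gives Δ = (1.416, -0.291).
Then the next iterate is (x, y)₁ = (3.916, -1.291).
Re-evaluating at (3.916, -1.291): F = (2.00506, 3.48216), so ‖F‖₂ = 4.018.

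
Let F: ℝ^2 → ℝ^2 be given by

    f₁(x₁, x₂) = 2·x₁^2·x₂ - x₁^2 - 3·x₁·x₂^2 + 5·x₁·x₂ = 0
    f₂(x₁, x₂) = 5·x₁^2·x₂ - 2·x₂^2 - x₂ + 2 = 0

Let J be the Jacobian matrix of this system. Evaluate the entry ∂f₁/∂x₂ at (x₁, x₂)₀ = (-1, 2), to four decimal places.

∂f₁/∂x₂ = 2·x₁^2 - 6·x₁·x₂ + 5·x₁.
At (-1, 2) this is 9.0000.

9.0000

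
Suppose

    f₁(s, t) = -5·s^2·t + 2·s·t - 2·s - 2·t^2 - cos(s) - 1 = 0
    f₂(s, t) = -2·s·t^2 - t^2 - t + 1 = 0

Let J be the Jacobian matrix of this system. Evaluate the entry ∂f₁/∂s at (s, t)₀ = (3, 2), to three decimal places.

∂f₁/∂s = -10·s·t + 2·t + sin(s) - 2.
At (3, 2) this is -57.859.

-57.859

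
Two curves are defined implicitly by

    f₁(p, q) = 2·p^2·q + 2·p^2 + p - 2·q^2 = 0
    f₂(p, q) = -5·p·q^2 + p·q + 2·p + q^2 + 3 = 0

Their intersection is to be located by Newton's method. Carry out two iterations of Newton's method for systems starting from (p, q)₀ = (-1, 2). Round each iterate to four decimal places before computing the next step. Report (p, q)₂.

At (-1, 2): F = (-3.0000, 23.0000).
Jacobian J = [[4·p·q + 4·p + 1, 2·p^2 - 4·q], [-5·q^2 + q + 2, -10·p·q + p + 2·q]].
At the point, J = [[-11.0000, -6.0000], [-16.0000, 23.0000]] (det J = -349.0000).
Solving J·Δ = −F gives Δ = (0.1977, -0.8625).
Then the next iterate is (p, q)₁ = (-0.8023, 1.1375).
Round to (-0.8023, 1.1375) and repeat: F = (-0.638358, 6.967195), J = [[-5.859665, -3.262629], [-3.332031, 10.598862]].
Δ = (0.2188, -0.5886), so (p, q)₂ = (-0.5835, 0.5489).

(-0.5835, 0.5489)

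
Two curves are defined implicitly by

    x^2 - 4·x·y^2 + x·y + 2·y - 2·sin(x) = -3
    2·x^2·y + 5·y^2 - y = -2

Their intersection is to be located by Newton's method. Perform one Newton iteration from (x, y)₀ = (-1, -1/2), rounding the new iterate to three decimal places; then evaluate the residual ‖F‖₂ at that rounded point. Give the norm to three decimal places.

5.793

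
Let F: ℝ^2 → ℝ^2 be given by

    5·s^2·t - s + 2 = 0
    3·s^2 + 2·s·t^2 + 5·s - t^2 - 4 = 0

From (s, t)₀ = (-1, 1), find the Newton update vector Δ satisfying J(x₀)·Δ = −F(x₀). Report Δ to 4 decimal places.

(0.0492, -1.4918)

At (-1, 1): F = (8.0000, -9.0000).
Jacobian J = [[10·s·t - 1, 5·s^2], [6·s + 2·t^2 + 5, 4·s·t - 2·t]].
At the point, J = [[-11.0000, 5.0000], [1.0000, -6.0000]] (det J = 61.0000).
Solving J·Δ = −F gives Δ = (0.0492, -1.4918).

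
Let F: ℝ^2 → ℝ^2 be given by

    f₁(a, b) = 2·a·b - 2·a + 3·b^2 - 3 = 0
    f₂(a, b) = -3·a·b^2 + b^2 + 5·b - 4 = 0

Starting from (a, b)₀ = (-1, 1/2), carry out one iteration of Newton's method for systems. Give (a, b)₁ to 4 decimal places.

At (-1, 1/2): F = (-1.2500, -0.5000).
Jacobian J = [[2·b - 2, 2·a + 6·b], [-3·b^2, -6·a·b + 2·b + 5]].
At the point, J = [[-1.0000, 1.0000], [-0.7500, 9.0000]] (det J = -8.2500).
Solving J·Δ = −F gives Δ = (-1.3030, -0.0530).
Then the next iterate is (a, b)₁ = (-2.3030, 0.4470).

(-2.3030, 0.4470)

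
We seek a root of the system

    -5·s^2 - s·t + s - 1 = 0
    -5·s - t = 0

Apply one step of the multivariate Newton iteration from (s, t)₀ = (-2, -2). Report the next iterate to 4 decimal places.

At (-2, -2): F = (-27.0000, 12.0000).
Jacobian J = [[-10·s - t + 1, -s], [-5, -1]].
At the point, J = [[23.0000, 2.0000], [-5.0000, -1.0000]] (det J = -13.0000).
Solving J·Δ = −F gives Δ = (0.2308, 10.8462).
Then the next iterate is (s, t)₁ = (-1.7692, 8.8462).

(-1.7692, 8.8462)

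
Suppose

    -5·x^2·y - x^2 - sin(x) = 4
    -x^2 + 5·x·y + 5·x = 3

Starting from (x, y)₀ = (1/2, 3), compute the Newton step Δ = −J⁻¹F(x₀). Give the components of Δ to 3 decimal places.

At (1/2, 3): F = (-8.47943, 6.750).
Jacobian J = [[-10·x·y - 2·x - cos(x), -5·x^2], [-2·x + 5·y + 5, 5·x]].
At the point, J = [[-16.87758, -1.250], [19.000, 2.500]] (det J = -18.44396).
Solving J·Δ = −F gives Δ = (-0.692, 2.558).

(-0.692, 2.558)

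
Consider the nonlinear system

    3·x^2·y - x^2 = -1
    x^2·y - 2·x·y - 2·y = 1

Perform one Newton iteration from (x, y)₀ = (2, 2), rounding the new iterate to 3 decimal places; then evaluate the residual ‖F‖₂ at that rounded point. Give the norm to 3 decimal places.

At (2, 2): F = (21.000, -5.000).
Jacobian J = [[6·x·y - 2·x, 3·x^2], [2·x·y - 2·y, x^2 - 2·x - 2]].
At the point, J = [[20.000, 12.000], [4.000, -2.000]] (det J = -88.000).
Solving J·Δ = −F gives Δ = (0.205, -2.091).
Then the next iterate is (x, y)₁ = (2.205, -0.091).
Re-evaluating at (2.205, -0.091): F = (-5.18936, -0.85913), so ‖F‖₂ = 5.260.

5.260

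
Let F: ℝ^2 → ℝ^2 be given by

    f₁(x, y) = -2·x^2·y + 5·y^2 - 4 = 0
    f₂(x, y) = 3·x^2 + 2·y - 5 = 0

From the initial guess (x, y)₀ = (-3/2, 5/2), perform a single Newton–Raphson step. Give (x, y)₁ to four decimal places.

(-1.0041, 1.3566)

At (-3/2, 5/2): F = (16.0000, 6.7500).
Jacobian J = [[-4·x·y, -2·x^2 + 10·y], [6·x, 2]].
At the point, J = [[15.0000, 20.5000], [-9.0000, 2.0000]] (det J = 214.5000).
Solving J·Δ = −F gives Δ = (0.4959, -1.1434).
Then the next iterate is (x, y)₁ = (-1.0041, 1.3566).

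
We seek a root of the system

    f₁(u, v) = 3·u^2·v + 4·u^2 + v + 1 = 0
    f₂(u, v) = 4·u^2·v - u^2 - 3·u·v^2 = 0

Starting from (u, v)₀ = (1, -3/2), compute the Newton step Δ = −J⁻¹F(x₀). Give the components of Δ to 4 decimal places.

(-0.6000, 0.1000)

At (1, -3/2): F = (-1.0000, -13.7500).
Jacobian J = [[6·u·v + 8·u, 3·u^2 + 1], [8·u·v - 2·u - 3·v^2, 4·u^2 - 6·u·v]].
At the point, J = [[-1.0000, 4.0000], [-20.7500, 13.0000]] (det J = 70.0000).
Solving J·Δ = −F gives Δ = (-0.6000, 0.1000).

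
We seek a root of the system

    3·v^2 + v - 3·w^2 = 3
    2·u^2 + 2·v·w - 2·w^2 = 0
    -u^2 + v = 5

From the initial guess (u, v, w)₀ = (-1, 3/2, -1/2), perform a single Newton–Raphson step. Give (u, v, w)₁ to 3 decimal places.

At (-1, 3/2, -1/2): F = (4.500, 0.000, -4.500).
Jacobian J = [[0, 6·v + 1, -6·w], [4·u, 2·w, 2·v - 4·w], [-2·u, 1, 0]].
At the point, J = [[0.000, 10.000, 3.000], [-4.000, -1.000, 5.000], [2.000, 1.000, 0.000]] (det J = 94.000).
Solving J·Δ = −F gives Δ = (2.777, -1.053, 2.011).
Then the next iterate is (u, v, w)₁ = (1.777, 0.447, 1.511).

(1.777, 0.447, 1.511)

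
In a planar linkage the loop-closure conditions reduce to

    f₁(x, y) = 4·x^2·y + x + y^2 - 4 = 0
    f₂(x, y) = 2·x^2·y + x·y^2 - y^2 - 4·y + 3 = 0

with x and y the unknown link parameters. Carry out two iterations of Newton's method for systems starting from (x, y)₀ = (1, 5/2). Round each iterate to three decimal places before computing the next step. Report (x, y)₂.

(0.806, 0.975)

At (1, 5/2): F = (13.250, -2.000).
Jacobian J = [[8·x·y + 1, 4·x^2 + 2·y], [4·x·y + y^2, 2·x^2 + 2·x·y - 2·y - 4]].
At the point, J = [[21.000, 9.000], [16.250, -2.000]] (det J = -188.250).
Solving J·Δ = −F gives Δ = (-0.045, -1.367).
Then the next iterate is (x, y)₁ = (0.955, 1.133).
Round to (0.955, 1.133) and repeat: F = (2.37199, 0.47688), J = [[9.65612, 5.91410], [5.61175, -2.27792]].
Δ = (-0.149, -0.158), so (x, y)₂ = (0.806, 0.975).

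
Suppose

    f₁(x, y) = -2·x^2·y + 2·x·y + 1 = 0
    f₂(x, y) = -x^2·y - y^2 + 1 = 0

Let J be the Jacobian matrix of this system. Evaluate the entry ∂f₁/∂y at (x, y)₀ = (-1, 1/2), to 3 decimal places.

-4.000

∂f₁/∂y = -2·x^2 + 2·x.
At (-1, 1/2) this is -4.000.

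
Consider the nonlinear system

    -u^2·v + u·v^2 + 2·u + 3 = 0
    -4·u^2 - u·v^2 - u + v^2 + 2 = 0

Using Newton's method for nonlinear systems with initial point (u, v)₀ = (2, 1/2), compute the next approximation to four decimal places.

At (2, 1/2): F = (5.5000, -16.2500).
Jacobian J = [[-2·u·v + v^2 + 2, -u^2 + 2·u·v], [-8·u - v^2 - 1, -2·u·v + 2·v]].
At the point, J = [[0.2500, -2.0000], [-17.2500, -1.0000]] (det J = -34.7500).
Solving J·Δ = −F gives Δ = (-1.0935, 2.6133).
Then the next iterate is (u, v)₁ = (0.9065, 3.1133).

(0.9065, 3.1133)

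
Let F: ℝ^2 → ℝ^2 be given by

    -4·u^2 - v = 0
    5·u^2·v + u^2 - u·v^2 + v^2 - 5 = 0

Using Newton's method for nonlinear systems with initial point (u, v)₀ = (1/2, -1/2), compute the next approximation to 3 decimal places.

(-0.684, 3.737)

At (1/2, -1/2): F = (-0.500, -5.250).
Jacobian J = [[-8·u, -1], [10·u·v + 2·u - v^2, 5·u^2 - 2·u·v + 2·v]].
At the point, J = [[-4.000, -1.000], [-1.750, 0.750]] (det J = -4.750).
Solving J·Δ = −F gives Δ = (-1.184, 4.237).
Then the next iterate is (u, v)₁ = (-0.684, 3.737).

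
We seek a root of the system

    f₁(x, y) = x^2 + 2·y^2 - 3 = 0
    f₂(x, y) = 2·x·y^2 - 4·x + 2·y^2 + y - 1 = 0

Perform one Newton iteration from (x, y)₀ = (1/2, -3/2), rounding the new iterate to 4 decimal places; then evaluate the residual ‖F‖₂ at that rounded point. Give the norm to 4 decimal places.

At (1/2, -3/2): F = (1.7500, 2.2500).
Jacobian J = [[2·x, 4·y], [2·y^2 - 4, 4·x·y + 4·y + 1]].
At the point, J = [[1.0000, -6.0000], [0.5000, -8.0000]] (det J = -5.0000).
Solving J·Δ = −F gives Δ = (-0.1000, 0.2750).
Then the next iterate is (x, y)₁ = (0.4000, -1.2250).
Re-evaluating at (0.4000, -1.2250): F = (0.161250, 0.376750), so ‖F‖₂ = 0.4098.

0.4098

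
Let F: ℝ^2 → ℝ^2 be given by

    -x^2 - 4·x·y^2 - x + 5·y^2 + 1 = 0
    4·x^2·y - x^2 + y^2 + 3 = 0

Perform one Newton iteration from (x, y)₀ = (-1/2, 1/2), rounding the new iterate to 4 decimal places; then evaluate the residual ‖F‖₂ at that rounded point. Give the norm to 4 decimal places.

23.3592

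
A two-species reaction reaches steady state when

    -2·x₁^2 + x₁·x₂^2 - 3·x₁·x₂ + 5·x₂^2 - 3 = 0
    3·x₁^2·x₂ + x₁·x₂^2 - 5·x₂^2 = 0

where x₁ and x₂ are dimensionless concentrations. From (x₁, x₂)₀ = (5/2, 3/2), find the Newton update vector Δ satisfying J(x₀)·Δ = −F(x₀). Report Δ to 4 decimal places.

(-0.8812, -0.0613)

At (5/2, 3/2): F = (-9.8750, 22.5000).
Jacobian J = [[-4·x₁ + x₂^2 - 3·x₂, 2·x₁·x₂ - 3·x₁ + 10·x₂], [6·x₁·x₂ + x₂^2, 3·x₁^2 + 2·x₁·x₂ - 10·x₂]].
At the point, J = [[-12.2500, 15.0000], [24.7500, 11.2500]] (det J = -509.0625).
Solving J·Δ = −F gives Δ = (-0.8812, -0.0613).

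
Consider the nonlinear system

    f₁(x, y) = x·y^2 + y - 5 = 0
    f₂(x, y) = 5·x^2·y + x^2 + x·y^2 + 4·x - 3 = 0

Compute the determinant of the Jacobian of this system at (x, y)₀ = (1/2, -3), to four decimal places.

-17.7500

J = [[y^2, 2·x·y + 1], [10·x·y + 2·x + y^2 + 4, 5·x^2 + 2·x·y]].
At the point, J = [[9.0000, -2.0000], [-1.0000, -1.7500]].
det J = -17.7500.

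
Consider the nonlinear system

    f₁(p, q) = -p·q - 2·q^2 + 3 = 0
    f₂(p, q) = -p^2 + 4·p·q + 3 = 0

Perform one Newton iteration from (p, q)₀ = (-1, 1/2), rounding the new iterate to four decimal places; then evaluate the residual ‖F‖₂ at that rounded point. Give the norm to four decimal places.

At (-1, 1/2): F = (3.0000, 0.0000).
Jacobian J = [[-q, -p - 4·q], [-2·p + 4·q, 4·p]].
At the point, J = [[-0.5000, -1.0000], [4.0000, -4.0000]] (det J = 6.0000).
Solving J·Δ = −F gives Δ = (2.0000, 2.0000).
Then the next iterate is (p, q)₁ = (1.0000, 2.5000).
Re-evaluating at (1.0000, 2.5000): F = (-12.0000, 12.0000), so ‖F‖₂ = 16.9706.

16.9706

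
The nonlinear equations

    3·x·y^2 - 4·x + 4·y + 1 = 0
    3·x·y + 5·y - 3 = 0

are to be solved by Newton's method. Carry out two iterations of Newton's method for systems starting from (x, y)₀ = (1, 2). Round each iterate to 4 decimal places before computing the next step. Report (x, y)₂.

(-1.1650, 1.9791)

At (1, 2): F = (17.0000, 13.0000).
Jacobian J = [[3·y^2 - 4, 6·x·y + 4], [3·y, 3·x + 5]].
At the point, J = [[8.0000, 16.0000], [6.0000, 8.0000]] (det J = -32.0000).
Solving J·Δ = −F gives Δ = (-2.2500, 0.0625).
Then the next iterate is (x, y)₁ = (-1.2500, 2.0625).
Round to (-1.2500, 2.0625) and repeat: F = (-1.702148, -0.421875), J = [[8.761719, -11.468750], [6.1875, 1.2500]].
Δ = (0.0850, -0.0834), so (x, y)₂ = (-1.1650, 1.9791).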